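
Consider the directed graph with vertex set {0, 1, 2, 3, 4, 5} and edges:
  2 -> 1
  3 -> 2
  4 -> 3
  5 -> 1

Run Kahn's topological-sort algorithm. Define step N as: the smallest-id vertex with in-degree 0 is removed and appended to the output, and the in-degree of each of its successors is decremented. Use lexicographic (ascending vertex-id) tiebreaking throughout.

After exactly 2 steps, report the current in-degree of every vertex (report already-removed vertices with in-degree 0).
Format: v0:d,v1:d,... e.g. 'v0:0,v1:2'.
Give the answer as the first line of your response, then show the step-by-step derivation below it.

v0:0,v1:2,v2:1,v3:0,v4:0,v5:0

step 1: output 0; order=[0]; indeg=(0,2,1,1,0,0)
step 2: output 4; order=[0,4]; indeg=(0,2,1,0,0,0)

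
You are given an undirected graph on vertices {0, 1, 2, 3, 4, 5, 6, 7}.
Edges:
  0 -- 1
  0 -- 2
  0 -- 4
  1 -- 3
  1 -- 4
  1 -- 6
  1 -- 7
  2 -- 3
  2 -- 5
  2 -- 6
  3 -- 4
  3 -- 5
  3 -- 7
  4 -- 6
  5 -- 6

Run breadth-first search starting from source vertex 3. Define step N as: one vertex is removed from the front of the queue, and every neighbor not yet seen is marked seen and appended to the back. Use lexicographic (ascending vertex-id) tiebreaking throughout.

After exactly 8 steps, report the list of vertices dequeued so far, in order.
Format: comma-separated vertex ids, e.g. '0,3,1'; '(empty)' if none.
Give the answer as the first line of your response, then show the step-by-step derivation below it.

3,1,2,4,5,7,0,6

step 1: dequeue 3; queue=[1,2,4,5,7]; order=3
step 2: dequeue 1; queue=[2,4,5,7,0,6]; order=3,1
step 3: dequeue 2; queue=[4,5,7,0,6]; order=3,1,2
step 4: dequeue 4; queue=[5,7,0,6]; order=3,1,2,4
step 5: dequeue 5; queue=[7,0,6]; order=3,1,2,4,5
step 6: dequeue 7; queue=[0,6]; order=3,1,2,4,5,7
step 7: dequeue 0; queue=[6]; order=3,1,2,4,5,7,0
step 8: dequeue 6; queue=[(empty)]; order=3,1,2,4,5,7,0,6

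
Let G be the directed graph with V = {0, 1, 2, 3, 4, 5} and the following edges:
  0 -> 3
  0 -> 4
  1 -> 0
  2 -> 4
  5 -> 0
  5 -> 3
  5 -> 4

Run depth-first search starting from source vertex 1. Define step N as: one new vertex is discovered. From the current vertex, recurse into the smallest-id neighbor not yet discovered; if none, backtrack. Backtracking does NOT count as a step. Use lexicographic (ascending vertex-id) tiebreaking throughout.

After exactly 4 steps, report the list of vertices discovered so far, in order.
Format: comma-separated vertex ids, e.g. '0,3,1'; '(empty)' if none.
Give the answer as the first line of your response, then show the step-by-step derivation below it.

1,0,3,4

step 1: discover 1; path=1; order=1
step 2: discover 0; path=1>0; order=1,0
step 3: discover 3; path=1>0>3; order=1,0,3
step 4: discover 4; path=1>0>4; order=1,0,3,4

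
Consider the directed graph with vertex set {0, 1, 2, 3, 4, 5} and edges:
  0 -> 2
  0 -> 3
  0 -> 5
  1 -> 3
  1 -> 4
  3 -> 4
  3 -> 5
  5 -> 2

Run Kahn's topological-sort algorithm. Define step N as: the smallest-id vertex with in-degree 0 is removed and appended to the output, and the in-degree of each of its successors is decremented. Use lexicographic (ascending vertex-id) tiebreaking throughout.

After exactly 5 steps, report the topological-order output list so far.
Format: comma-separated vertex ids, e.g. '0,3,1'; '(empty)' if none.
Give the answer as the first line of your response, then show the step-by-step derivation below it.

0,1,3,4,5

step 1: output 0; order=[0]; indeg=(0,0,1,1,2,1)
step 2: output 1; order=[0,1]; indeg=(0,0,1,0,1,1)
step 3: output 3; order=[0,1,3]; indeg=(0,0,1,0,0,0)
step 4: output 4; order=[0,1,3,4]; indeg=(0,0,1,0,0,0)
step 5: output 5; order=[0,1,3,4,5]; indeg=(0,0,0,0,0,0)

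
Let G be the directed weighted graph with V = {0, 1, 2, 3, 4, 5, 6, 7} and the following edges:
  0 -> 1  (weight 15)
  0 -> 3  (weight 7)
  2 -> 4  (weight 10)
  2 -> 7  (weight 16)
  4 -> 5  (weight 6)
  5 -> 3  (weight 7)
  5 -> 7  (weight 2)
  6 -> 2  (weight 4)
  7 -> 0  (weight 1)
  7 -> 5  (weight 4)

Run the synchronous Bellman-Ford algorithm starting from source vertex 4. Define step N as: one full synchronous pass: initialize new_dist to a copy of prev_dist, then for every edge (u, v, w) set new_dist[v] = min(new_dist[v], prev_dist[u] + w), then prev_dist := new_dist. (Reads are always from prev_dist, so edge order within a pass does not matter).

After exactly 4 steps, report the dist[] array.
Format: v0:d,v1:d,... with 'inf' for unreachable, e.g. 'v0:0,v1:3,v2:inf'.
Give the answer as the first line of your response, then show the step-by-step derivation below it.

v0:9,v1:24,v2:inf,v3:13,v4:0,v5:6,v6:inf,v7:8

step 1: dist = v0:inf,v1:inf,v2:inf,v3:inf,v4:0,v5:6,v6:inf,v7:inf
step 2: dist = v0:inf,v1:inf,v2:inf,v3:13,v4:0,v5:6,v6:inf,v7:8
step 3: dist = v0:9,v1:inf,v2:inf,v3:13,v4:0,v5:6,v6:inf,v7:8
step 4: dist = v0:9,v1:24,v2:inf,v3:13,v4:0,v5:6,v6:inf,v7:8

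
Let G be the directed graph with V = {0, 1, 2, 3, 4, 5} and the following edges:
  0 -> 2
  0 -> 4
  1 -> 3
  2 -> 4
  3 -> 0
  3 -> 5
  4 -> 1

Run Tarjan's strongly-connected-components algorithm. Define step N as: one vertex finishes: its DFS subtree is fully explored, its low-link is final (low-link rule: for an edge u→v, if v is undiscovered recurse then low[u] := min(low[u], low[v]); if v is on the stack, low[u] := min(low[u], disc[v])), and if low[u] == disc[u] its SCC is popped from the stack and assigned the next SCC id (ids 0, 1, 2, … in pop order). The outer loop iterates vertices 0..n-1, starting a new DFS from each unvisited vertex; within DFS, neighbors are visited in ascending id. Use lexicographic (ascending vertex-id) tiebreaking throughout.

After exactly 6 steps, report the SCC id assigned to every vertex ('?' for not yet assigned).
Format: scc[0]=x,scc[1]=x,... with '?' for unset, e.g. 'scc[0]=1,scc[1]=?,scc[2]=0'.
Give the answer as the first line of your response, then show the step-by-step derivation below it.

scc[0]=1,scc[1]=1,scc[2]=1,scc[3]=1,scc[4]=1,scc[5]=0

step 1: low=(low[0]=0,low[1]=3,low[2]=1,low[3]=0,low[4]=2,low[5]=5); scc=(scc[0]=?,scc[1]=?,scc[2]=?,scc[3]=?,scc[4]=?,scc[5]=0)
step 2: low=(low[0]=0,low[1]=3,low[2]=1,low[3]=0,low[4]=2,low[5]=5); scc=(scc[0]=?,scc[1]=?,scc[2]=?,scc[3]=?,scc[4]=?,scc[5]=0)
step 3: low=(low[0]=0,low[1]=0,low[2]=1,low[3]=0,low[4]=2,low[5]=5); scc=(scc[0]=?,scc[1]=?,scc[2]=?,scc[3]=?,scc[4]=?,scc[5]=0)
step 4: low=(low[0]=0,low[1]=0,low[2]=1,low[3]=0,low[4]=0,low[5]=5); scc=(scc[0]=?,scc[1]=?,scc[2]=?,scc[3]=?,scc[4]=?,scc[5]=0)
step 5: low=(low[0]=0,low[1]=0,low[2]=0,low[3]=0,low[4]=0,low[5]=5); scc=(scc[0]=?,scc[1]=?,scc[2]=?,scc[3]=?,scc[4]=?,scc[5]=0)
step 6: low=(low[0]=0,low[1]=0,low[2]=0,low[3]=0,low[4]=0,low[5]=5); scc=(scc[0]=1,scc[1]=1,scc[2]=1,scc[3]=1,scc[4]=1,scc[5]=0)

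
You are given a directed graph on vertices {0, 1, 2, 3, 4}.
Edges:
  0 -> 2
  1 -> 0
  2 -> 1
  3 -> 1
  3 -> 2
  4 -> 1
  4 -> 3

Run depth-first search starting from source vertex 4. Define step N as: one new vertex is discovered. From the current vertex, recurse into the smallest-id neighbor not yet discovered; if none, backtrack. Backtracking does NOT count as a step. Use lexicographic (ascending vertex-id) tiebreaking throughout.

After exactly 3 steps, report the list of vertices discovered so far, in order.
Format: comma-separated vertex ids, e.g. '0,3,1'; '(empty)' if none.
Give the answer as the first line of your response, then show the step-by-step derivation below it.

4,1,0

step 1: discover 4; path=4; order=4
step 2: discover 1; path=4>1; order=4,1
step 3: discover 0; path=4>1>0; order=4,1,0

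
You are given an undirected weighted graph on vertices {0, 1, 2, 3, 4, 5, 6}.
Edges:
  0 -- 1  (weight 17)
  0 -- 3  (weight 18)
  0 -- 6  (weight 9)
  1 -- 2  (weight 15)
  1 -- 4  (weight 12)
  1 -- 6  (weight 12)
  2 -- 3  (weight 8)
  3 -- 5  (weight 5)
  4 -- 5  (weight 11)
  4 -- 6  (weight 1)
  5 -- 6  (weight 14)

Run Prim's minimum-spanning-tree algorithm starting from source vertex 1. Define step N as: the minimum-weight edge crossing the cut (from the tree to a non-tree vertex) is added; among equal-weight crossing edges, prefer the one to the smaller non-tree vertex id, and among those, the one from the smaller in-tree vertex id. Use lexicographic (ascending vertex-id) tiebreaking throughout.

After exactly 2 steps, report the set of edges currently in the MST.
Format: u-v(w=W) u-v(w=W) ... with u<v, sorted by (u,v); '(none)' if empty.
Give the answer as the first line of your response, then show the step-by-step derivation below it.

1-4(w=12) 4-6(w=1)

step 1: add edge 1-4 (w=12); MST = {1-4(w=12)}
step 2: add edge 4-6 (w=1); MST = {1-4(w=12) 4-6(w=1)}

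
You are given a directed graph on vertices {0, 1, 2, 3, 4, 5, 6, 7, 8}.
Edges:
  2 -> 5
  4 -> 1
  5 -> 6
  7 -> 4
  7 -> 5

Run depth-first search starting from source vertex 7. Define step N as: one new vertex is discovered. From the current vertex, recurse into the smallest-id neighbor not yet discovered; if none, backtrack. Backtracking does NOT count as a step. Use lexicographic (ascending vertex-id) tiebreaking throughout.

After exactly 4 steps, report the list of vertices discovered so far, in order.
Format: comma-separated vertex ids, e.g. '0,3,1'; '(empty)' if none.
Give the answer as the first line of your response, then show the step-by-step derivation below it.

7,4,1,5

step 1: discover 7; path=7; order=7
step 2: discover 4; path=7>4; order=7,4
step 3: discover 1; path=7>4>1; order=7,4,1
step 4: discover 5; path=7>5; order=7,4,1,5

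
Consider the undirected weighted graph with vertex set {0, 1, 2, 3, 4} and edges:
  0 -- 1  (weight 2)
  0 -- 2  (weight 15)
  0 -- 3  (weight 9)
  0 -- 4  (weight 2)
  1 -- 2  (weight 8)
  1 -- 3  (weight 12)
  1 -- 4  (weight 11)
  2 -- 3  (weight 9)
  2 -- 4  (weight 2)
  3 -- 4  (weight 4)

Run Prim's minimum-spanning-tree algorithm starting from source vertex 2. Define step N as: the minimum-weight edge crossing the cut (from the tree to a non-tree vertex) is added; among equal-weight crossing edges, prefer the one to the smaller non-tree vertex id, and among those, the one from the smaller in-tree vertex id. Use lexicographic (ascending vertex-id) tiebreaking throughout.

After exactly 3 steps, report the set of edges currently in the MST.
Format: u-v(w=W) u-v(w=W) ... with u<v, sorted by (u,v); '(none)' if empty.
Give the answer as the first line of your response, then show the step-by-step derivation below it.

0-1(w=2) 0-4(w=2) 2-4(w=2)

step 1: add edge 2-4 (w=2); MST = {2-4(w=2)}
step 2: add edge 0-4 (w=2); MST = {0-4(w=2) 2-4(w=2)}
step 3: add edge 0-1 (w=2); MST = {0-1(w=2) 0-4(w=2) 2-4(w=2)}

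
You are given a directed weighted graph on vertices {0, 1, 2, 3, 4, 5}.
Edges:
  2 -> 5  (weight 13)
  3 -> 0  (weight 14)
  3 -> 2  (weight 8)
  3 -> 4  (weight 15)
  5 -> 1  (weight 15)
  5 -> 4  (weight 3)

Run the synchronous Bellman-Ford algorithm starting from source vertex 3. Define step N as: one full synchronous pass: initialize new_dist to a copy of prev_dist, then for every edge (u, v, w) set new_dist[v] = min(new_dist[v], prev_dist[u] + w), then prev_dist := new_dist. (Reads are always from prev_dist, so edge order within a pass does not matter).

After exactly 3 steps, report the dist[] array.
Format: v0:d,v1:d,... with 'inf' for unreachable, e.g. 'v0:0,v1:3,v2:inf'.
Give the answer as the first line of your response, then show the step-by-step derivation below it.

v0:14,v1:36,v2:8,v3:0,v4:15,v5:21

step 1: dist = v0:14,v1:inf,v2:8,v3:0,v4:15,v5:inf
step 2: dist = v0:14,v1:inf,v2:8,v3:0,v4:15,v5:21
step 3: dist = v0:14,v1:36,v2:8,v3:0,v4:15,v5:21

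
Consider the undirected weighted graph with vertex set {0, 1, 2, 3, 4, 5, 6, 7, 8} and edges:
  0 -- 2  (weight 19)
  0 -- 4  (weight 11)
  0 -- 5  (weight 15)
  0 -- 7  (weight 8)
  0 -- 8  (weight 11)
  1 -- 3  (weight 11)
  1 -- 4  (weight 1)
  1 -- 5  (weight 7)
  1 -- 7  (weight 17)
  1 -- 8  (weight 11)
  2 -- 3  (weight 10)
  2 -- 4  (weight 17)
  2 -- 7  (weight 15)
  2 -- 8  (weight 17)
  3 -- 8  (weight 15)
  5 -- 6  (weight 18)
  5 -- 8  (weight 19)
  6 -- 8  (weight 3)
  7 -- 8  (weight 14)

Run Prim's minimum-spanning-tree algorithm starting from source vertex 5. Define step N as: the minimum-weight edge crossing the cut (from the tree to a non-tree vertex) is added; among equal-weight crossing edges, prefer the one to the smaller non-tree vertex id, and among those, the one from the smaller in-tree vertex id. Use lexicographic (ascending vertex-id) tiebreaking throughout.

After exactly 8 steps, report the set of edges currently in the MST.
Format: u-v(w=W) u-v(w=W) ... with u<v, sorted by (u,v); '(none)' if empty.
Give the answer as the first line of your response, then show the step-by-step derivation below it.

0-4(w=11) 0-7(w=8) 0-8(w=11) 1-3(w=11) 1-4(w=1) 1-5(w=7) 2-3(w=10) 6-8(w=3)

step 1: add edge 1-5 (w=7); MST = {1-5(w=7)}
step 2: add edge 1-4 (w=1); MST = {1-4(w=1) 1-5(w=7)}
step 3: add edge 0-4 (w=11); MST = {0-4(w=11) 1-4(w=1) 1-5(w=7)}
step 4: add edge 0-7 (w=8); MST = {0-4(w=11) 0-7(w=8) 1-4(w=1) 1-5(w=7)}
step 5: add edge 1-3 (w=11); MST = {0-4(w=11) 0-7(w=8) 1-3(w=11) 1-4(w=1) 1-5(w=7)}
step 6: add edge 2-3 (w=10); MST = {0-4(w=11) 0-7(w=8) 1-3(w=11) 1-4(w=1) 1-5(w=7) 2-3(w=10)}
step 7: add edge 0-8 (w=11); MST = {0-4(w=11) 0-7(w=8) 0-8(w=11) 1-3(w=11) 1-4(w=1) 1-5(w=7) 2-3(w=10)}
step 8: add edge 6-8 (w=3); MST = {0-4(w=11) 0-7(w=8) 0-8(w=11) 1-3(w=11) 1-4(w=1) 1-5(w=7) 2-3(w=10) 6-8(w=3)}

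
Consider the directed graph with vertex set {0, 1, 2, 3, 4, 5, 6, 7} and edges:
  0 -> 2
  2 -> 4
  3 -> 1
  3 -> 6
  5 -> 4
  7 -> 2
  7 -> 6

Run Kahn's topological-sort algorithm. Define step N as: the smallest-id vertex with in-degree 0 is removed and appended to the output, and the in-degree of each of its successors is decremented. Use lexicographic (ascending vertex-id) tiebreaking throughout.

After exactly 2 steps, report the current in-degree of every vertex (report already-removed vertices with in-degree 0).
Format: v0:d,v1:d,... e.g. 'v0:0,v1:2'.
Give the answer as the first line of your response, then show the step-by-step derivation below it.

v0:0,v1:0,v2:1,v3:0,v4:2,v5:0,v6:1,v7:0

step 1: output 0; order=[0]; indeg=(0,1,1,0,2,0,2,0)
step 2: output 3; order=[0,3]; indeg=(0,0,1,0,2,0,1,0)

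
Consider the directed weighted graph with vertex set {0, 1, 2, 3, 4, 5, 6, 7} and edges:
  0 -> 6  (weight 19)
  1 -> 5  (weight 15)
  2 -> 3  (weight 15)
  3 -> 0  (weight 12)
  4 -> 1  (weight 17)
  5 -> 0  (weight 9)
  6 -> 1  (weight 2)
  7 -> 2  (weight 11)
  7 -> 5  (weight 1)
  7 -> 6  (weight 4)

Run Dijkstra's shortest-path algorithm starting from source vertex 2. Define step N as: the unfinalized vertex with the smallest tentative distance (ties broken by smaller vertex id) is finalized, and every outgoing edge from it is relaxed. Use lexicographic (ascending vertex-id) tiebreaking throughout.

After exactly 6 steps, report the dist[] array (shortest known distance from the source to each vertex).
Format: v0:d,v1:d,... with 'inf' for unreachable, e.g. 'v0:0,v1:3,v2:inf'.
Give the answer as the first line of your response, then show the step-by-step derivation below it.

v0:27,v1:48,v2:0,v3:15,v4:inf,v5:63,v6:46,v7:inf

step 1: dist = v0:inf,v1:inf,v2:0,v3:15,v4:inf,v5:inf,v6:inf,v7:inf
step 2: dist = v0:27,v1:inf,v2:0,v3:15,v4:inf,v5:inf,v6:inf,v7:inf
step 3: dist = v0:27,v1:inf,v2:0,v3:15,v4:inf,v5:inf,v6:46,v7:inf
step 4: dist = v0:27,v1:48,v2:0,v3:15,v4:inf,v5:inf,v6:46,v7:inf
step 5: dist = v0:27,v1:48,v2:0,v3:15,v4:inf,v5:63,v6:46,v7:inf
step 6: dist = v0:27,v1:48,v2:0,v3:15,v4:inf,v5:63,v6:46,v7:inf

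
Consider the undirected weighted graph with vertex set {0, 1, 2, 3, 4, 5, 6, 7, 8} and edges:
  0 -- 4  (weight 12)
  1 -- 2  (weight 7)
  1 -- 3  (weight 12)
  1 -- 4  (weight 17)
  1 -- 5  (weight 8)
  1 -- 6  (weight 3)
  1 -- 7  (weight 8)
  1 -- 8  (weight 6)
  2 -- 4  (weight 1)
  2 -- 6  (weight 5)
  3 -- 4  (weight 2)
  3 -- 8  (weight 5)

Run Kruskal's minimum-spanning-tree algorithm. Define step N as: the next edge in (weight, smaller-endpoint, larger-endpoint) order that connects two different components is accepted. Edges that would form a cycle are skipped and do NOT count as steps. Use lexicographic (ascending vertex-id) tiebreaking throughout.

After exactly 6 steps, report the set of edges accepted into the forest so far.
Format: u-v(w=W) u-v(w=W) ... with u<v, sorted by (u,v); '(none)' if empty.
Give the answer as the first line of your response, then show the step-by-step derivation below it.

1-5(w=8) 1-6(w=3) 2-4(w=1) 2-6(w=5) 3-4(w=2) 3-8(w=5)

step 1: add edge 2-4 (w=1); MST = {2-4(w=1)}
step 2: add edge 3-4 (w=2); MST = {2-4(w=1) 3-4(w=2)}
step 3: add edge 1-6 (w=3); MST = {1-6(w=3) 2-4(w=1) 3-4(w=2)}
step 4: add edge 2-6 (w=5); MST = {1-6(w=3) 2-4(w=1) 2-6(w=5) 3-4(w=2)}
step 5: add edge 3-8 (w=5); MST = {1-6(w=3) 2-4(w=1) 2-6(w=5) 3-4(w=2) 3-8(w=5)}
step 6: add edge 1-5 (w=8); MST = {1-5(w=8) 1-6(w=3) 2-4(w=1) 2-6(w=5) 3-4(w=2) 3-8(w=5)}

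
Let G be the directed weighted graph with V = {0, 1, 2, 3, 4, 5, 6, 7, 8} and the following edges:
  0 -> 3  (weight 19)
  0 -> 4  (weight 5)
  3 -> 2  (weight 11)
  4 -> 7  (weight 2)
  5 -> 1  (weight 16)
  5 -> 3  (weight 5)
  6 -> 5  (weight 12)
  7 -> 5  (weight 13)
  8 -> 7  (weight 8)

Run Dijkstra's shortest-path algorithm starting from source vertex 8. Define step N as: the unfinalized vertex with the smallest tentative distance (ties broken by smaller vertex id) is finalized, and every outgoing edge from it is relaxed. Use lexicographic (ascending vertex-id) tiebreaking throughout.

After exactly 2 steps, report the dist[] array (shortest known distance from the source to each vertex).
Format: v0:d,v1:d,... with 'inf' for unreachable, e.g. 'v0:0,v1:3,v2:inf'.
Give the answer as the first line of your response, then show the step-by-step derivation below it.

v0:inf,v1:inf,v2:inf,v3:inf,v4:inf,v5:21,v6:inf,v7:8,v8:0

step 1: dist = v0:inf,v1:inf,v2:inf,v3:inf,v4:inf,v5:inf,v6:inf,v7:8,v8:0
step 2: dist = v0:inf,v1:inf,v2:inf,v3:inf,v4:inf,v5:21,v6:inf,v7:8,v8:0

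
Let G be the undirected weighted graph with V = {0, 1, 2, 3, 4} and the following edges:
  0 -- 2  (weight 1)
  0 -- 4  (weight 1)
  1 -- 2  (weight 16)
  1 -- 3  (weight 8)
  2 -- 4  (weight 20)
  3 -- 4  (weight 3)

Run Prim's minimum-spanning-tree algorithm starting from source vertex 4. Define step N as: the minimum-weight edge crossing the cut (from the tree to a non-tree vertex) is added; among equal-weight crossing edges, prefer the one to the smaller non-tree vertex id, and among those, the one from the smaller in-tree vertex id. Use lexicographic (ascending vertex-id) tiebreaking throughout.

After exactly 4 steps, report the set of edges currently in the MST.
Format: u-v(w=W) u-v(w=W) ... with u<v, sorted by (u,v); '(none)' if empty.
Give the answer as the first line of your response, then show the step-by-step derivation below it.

0-2(w=1) 0-4(w=1) 1-3(w=8) 3-4(w=3)

step 1: add edge 0-4 (w=1); MST = {0-4(w=1)}
step 2: add edge 0-2 (w=1); MST = {0-2(w=1) 0-4(w=1)}
step 3: add edge 3-4 (w=3); MST = {0-2(w=1) 0-4(w=1) 3-4(w=3)}
step 4: add edge 1-3 (w=8); MST = {0-2(w=1) 0-4(w=1) 1-3(w=8) 3-4(w=3)}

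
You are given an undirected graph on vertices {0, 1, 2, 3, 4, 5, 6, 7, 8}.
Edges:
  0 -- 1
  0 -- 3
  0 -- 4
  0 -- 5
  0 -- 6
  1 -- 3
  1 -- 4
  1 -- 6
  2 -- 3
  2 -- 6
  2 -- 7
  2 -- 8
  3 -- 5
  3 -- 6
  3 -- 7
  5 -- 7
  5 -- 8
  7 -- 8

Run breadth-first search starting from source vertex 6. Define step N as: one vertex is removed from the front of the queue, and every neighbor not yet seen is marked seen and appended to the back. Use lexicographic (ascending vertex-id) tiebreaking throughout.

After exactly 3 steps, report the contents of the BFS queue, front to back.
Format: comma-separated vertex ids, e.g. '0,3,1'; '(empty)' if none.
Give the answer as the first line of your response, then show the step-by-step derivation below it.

2,3,4,5

step 1: dequeue 6; queue=[0,1,2,3]; order=6
step 2: dequeue 0; queue=[1,2,3,4,5]; order=6,0
step 3: dequeue 1; queue=[2,3,4,5]; order=6,0,1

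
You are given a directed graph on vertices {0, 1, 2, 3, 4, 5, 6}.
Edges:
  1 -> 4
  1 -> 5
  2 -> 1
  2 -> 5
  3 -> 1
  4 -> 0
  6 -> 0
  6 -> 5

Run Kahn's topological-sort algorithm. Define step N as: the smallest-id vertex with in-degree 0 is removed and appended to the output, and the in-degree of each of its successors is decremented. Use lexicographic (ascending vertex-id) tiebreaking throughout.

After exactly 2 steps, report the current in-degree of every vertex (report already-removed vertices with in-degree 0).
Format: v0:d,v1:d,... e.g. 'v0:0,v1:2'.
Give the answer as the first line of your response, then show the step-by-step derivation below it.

v0:2,v1:0,v2:0,v3:0,v4:1,v5:2,v6:0

step 1: output 2; order=[2]; indeg=(2,1,0,0,1,2,0)
step 2: output 3; order=[2,3]; indeg=(2,0,0,0,1,2,0)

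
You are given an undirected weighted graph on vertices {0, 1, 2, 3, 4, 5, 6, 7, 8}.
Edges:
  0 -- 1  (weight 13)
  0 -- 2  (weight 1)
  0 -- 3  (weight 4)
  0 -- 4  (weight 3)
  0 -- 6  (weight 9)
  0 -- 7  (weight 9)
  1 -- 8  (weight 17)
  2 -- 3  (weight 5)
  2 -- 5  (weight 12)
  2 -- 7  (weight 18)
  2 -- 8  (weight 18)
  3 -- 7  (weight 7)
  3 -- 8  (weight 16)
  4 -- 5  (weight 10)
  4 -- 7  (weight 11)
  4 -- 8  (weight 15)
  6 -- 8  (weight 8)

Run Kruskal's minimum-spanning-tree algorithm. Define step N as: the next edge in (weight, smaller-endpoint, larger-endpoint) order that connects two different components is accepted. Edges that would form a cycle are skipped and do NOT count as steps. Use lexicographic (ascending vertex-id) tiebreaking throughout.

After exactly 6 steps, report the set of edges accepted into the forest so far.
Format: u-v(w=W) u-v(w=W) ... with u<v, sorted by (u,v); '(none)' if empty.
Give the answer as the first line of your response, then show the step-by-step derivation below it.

0-2(w=1) 0-3(w=4) 0-4(w=3) 0-6(w=9) 3-7(w=7) 6-8(w=8)

step 1: add edge 0-2 (w=1); MST = {0-2(w=1)}
step 2: add edge 0-4 (w=3); MST = {0-2(w=1) 0-4(w=3)}
step 3: add edge 0-3 (w=4); MST = {0-2(w=1) 0-3(w=4) 0-4(w=3)}
step 4: add edge 3-7 (w=7); MST = {0-2(w=1) 0-3(w=4) 0-4(w=3) 3-7(w=7)}
step 5: add edge 6-8 (w=8); MST = {0-2(w=1) 0-3(w=4) 0-4(w=3) 3-7(w=7) 6-8(w=8)}
step 6: add edge 0-6 (w=9); MST = {0-2(w=1) 0-3(w=4) 0-4(w=3) 0-6(w=9) 3-7(w=7) 6-8(w=8)}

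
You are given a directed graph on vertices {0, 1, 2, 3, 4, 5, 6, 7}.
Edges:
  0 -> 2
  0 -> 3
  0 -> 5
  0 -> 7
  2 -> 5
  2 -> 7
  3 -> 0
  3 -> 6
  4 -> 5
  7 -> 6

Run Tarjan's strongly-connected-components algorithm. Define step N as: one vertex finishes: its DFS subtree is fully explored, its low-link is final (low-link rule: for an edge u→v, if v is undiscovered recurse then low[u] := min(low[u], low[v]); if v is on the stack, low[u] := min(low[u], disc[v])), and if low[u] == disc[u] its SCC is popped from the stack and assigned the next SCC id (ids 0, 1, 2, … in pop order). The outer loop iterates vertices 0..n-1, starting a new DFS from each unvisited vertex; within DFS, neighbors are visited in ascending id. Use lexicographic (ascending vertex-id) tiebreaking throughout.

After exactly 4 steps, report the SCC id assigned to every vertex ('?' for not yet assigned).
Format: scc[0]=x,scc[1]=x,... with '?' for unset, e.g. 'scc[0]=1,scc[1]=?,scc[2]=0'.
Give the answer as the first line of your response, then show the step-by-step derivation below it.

scc[0]=?,scc[1]=?,scc[2]=3,scc[3]=?,scc[4]=?,scc[5]=0,scc[6]=1,scc[7]=2

step 1: low=(low[0]=0,low[1]=?,low[2]=1,low[3]=?,low[4]=?,low[5]=2,low[6]=?,low[7]=?); scc=(scc[0]=?,scc[1]=?,scc[2]=?,scc[3]=?,scc[4]=?,scc[5]=0,scc[6]=?,scc[7]=?)
step 2: low=(low[0]=0,low[1]=?,low[2]=1,low[3]=?,low[4]=?,low[5]=2,low[6]=4,low[7]=3); scc=(scc[0]=?,scc[1]=?,scc[2]=?,scc[3]=?,scc[4]=?,scc[5]=0,scc[6]=1,scc[7]=?)
step 3: low=(low[0]=0,low[1]=?,low[2]=1,low[3]=?,low[4]=?,low[5]=2,low[6]=4,low[7]=3); scc=(scc[0]=?,scc[1]=?,scc[2]=?,scc[3]=?,scc[4]=?,scc[5]=0,scc[6]=1,scc[7]=2)
step 4: low=(low[0]=0,low[1]=?,low[2]=1,low[3]=?,low[4]=?,low[5]=2,low[6]=4,low[7]=3); scc=(scc[0]=?,scc[1]=?,scc[2]=3,scc[3]=?,scc[4]=?,scc[5]=0,scc[6]=1,scc[7]=2)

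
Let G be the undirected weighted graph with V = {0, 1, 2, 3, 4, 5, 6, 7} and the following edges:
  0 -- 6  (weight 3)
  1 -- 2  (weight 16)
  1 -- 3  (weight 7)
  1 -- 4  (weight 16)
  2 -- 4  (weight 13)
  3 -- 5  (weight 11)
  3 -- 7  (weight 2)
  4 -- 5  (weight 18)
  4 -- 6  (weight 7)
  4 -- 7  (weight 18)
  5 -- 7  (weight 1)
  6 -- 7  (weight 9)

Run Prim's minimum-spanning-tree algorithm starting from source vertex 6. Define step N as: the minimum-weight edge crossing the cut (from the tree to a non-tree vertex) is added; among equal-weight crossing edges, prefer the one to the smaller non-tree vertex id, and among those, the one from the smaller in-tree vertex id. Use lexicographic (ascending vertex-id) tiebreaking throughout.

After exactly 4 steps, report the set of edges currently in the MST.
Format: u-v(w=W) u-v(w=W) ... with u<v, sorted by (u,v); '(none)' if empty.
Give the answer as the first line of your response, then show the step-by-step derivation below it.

0-6(w=3) 4-6(w=7) 5-7(w=1) 6-7(w=9)

step 1: add edge 0-6 (w=3); MST = {0-6(w=3)}
step 2: add edge 4-6 (w=7); MST = {0-6(w=3) 4-6(w=7)}
step 3: add edge 6-7 (w=9); MST = {0-6(w=3) 4-6(w=7) 6-7(w=9)}
step 4: add edge 5-7 (w=1); MST = {0-6(w=3) 4-6(w=7) 5-7(w=1) 6-7(w=9)}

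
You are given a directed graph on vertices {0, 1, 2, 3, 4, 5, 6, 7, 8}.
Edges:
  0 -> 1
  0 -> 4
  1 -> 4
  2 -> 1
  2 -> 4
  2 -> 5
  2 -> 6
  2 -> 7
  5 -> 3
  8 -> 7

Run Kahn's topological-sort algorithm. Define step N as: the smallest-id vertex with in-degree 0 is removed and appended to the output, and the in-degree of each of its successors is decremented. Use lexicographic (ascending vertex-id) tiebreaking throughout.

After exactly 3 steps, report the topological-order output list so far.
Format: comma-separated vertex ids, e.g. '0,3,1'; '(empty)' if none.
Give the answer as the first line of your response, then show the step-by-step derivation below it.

0,2,1

step 1: output 0; order=[0]; indeg=(0,1,0,1,2,1,1,2,0)
step 2: output 2; order=[0,2]; indeg=(0,0,0,1,1,0,0,1,0)
step 3: output 1; order=[0,2,1]; indeg=(0,0,0,1,0,0,0,1,0)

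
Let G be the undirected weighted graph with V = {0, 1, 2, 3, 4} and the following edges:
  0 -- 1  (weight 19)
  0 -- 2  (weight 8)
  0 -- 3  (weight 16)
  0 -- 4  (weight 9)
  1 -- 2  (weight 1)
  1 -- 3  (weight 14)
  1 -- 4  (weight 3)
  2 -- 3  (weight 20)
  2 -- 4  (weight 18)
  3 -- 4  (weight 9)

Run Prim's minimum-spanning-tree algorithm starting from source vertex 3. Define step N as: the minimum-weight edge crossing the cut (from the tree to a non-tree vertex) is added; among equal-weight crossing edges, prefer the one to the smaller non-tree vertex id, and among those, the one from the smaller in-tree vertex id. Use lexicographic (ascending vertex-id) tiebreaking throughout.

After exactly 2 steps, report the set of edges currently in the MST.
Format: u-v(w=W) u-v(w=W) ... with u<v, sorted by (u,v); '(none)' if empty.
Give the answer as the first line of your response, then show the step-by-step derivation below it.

1-4(w=3) 3-4(w=9)

step 1: add edge 3-4 (w=9); MST = {3-4(w=9)}
step 2: add edge 1-4 (w=3); MST = {1-4(w=3) 3-4(w=9)}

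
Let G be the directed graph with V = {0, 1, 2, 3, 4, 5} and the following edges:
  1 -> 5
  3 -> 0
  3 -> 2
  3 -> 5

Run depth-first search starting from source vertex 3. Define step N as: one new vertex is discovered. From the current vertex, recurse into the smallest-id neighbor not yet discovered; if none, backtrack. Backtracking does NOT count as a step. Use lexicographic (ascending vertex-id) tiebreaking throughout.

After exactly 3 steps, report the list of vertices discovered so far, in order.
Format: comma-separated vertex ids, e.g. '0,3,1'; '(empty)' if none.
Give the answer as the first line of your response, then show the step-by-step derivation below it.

3,0,2

step 1: discover 3; path=3; order=3
step 2: discover 0; path=3>0; order=3,0
step 3: discover 2; path=3>2; order=3,0,2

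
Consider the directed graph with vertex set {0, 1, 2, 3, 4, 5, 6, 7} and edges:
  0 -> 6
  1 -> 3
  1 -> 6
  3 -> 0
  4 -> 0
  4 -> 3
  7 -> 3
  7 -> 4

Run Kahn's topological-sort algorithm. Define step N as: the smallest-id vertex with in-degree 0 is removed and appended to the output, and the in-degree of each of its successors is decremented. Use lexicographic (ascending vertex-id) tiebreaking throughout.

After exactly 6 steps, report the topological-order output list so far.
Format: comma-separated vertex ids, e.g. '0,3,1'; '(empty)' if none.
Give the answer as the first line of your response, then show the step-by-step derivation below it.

1,2,5,7,4,3

step 1: output 1; order=[1]; indeg=(2,0,0,2,1,0,1,0)
step 2: output 2; order=[1,2]; indeg=(2,0,0,2,1,0,1,0)
step 3: output 5; order=[1,2,5]; indeg=(2,0,0,2,1,0,1,0)
step 4: output 7; order=[1,2,5,7]; indeg=(2,0,0,1,0,0,1,0)
step 5: output 4; order=[1,2,5,7,4]; indeg=(1,0,0,0,0,0,1,0)
step 6: output 3; order=[1,2,5,7,4,3]; indeg=(0,0,0,0,0,0,1,0)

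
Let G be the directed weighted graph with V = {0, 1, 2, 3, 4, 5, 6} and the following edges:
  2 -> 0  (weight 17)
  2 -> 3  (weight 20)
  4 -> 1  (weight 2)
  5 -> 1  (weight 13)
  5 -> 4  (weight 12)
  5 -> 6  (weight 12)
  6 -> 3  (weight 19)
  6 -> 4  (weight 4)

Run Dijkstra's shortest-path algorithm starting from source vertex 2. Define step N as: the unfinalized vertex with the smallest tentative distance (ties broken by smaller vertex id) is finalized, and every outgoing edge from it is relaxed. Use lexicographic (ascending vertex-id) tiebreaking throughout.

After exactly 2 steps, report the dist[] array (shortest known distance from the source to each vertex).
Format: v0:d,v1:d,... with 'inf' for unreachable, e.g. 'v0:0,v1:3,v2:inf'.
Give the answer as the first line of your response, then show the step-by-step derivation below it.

v0:17,v1:inf,v2:0,v3:20,v4:inf,v5:inf,v6:inf

step 1: dist = v0:17,v1:inf,v2:0,v3:20,v4:inf,v5:inf,v6:inf
step 2: dist = v0:17,v1:inf,v2:0,v3:20,v4:inf,v5:inf,v6:inf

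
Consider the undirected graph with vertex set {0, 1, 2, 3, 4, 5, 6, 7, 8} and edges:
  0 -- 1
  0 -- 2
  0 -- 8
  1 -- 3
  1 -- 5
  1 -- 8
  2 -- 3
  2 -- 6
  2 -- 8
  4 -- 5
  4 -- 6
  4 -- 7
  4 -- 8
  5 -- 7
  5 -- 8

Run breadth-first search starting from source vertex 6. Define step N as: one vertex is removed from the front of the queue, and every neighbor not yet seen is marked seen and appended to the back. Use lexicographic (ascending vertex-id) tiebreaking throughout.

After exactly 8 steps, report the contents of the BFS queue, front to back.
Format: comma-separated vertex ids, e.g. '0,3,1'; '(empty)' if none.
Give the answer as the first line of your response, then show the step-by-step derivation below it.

1

step 1: dequeue 6; queue=[2,4]; order=6
step 2: dequeue 2; queue=[4,0,3,8]; order=6,2
step 3: dequeue 4; queue=[0,3,8,5,7]; order=6,2,4
step 4: dequeue 0; queue=[3,8,5,7,1]; order=6,2,4,0
step 5: dequeue 3; queue=[8,5,7,1]; order=6,2,4,0,3
step 6: dequeue 8; queue=[5,7,1]; order=6,2,4,0,3,8
step 7: dequeue 5; queue=[7,1]; order=6,2,4,0,3,8,5
step 8: dequeue 7; queue=[1]; order=6,2,4,0,3,8,5,7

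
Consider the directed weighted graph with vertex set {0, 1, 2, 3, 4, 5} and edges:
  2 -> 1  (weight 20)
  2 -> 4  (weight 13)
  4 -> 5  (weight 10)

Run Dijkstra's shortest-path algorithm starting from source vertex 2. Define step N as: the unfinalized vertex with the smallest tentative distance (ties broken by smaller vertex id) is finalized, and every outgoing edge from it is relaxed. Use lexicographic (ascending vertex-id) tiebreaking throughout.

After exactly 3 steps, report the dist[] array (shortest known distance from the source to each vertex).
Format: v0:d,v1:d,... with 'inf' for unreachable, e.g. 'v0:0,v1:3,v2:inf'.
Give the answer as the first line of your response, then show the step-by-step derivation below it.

v0:inf,v1:20,v2:0,v3:inf,v4:13,v5:23

step 1: dist = v0:inf,v1:20,v2:0,v3:inf,v4:13,v5:inf
step 2: dist = v0:inf,v1:20,v2:0,v3:inf,v4:13,v5:23
step 3: dist = v0:inf,v1:20,v2:0,v3:inf,v4:13,v5:23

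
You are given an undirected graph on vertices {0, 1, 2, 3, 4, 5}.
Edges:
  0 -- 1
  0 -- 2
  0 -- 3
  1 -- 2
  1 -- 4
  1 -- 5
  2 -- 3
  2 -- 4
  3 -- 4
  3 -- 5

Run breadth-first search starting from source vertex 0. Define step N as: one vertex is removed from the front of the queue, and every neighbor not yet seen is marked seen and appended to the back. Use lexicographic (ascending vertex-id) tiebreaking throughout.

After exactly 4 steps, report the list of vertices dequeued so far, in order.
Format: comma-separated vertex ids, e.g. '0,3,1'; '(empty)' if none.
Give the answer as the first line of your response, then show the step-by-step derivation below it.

0,1,2,3

step 1: dequeue 0; queue=[1,2,3]; order=0
step 2: dequeue 1; queue=[2,3,4,5]; order=0,1
step 3: dequeue 2; queue=[3,4,5]; order=0,1,2
step 4: dequeue 3; queue=[4,5]; order=0,1,2,3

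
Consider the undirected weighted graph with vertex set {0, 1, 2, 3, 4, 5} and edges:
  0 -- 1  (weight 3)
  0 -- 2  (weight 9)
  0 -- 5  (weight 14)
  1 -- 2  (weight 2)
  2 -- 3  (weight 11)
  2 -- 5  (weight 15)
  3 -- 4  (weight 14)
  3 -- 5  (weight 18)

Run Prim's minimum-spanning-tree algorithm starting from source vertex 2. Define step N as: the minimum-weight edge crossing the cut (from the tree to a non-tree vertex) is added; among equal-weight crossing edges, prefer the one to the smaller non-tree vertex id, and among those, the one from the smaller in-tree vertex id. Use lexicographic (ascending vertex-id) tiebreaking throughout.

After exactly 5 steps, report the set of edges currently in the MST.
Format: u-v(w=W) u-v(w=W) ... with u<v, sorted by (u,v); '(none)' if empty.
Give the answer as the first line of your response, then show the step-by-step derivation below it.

0-1(w=3) 0-5(w=14) 1-2(w=2) 2-3(w=11) 3-4(w=14)

step 1: add edge 1-2 (w=2); MST = {1-2(w=2)}
step 2: add edge 0-1 (w=3); MST = {0-1(w=3) 1-2(w=2)}
step 3: add edge 2-3 (w=11); MST = {0-1(w=3) 1-2(w=2) 2-3(w=11)}
step 4: add edge 3-4 (w=14); MST = {0-1(w=3) 1-2(w=2) 2-3(w=11) 3-4(w=14)}
step 5: add edge 0-5 (w=14); MST = {0-1(w=3) 0-5(w=14) 1-2(w=2) 2-3(w=11) 3-4(w=14)}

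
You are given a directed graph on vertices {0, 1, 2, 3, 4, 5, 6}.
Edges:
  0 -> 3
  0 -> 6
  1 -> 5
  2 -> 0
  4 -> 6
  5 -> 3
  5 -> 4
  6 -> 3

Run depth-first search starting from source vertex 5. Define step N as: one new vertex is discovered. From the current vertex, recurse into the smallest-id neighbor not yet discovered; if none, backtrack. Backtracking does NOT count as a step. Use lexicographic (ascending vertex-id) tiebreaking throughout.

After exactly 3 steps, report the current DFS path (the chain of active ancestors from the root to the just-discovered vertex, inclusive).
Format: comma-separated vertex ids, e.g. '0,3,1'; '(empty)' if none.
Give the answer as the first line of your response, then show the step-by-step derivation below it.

5,4

step 1: discover 5; path=5; order=5
step 2: discover 3; path=5>3; order=5,3
step 3: discover 4; path=5>4; order=5,3,4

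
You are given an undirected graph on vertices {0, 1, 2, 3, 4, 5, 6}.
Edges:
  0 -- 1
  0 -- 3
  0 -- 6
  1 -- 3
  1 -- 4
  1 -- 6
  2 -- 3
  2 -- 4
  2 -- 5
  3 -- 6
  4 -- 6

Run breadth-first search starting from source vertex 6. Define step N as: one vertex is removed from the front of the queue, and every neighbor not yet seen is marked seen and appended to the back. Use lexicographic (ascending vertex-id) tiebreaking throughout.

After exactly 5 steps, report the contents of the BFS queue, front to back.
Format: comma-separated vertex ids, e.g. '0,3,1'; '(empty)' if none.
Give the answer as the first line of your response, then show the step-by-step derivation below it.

2

step 1: dequeue 6; queue=[0,1,3,4]; order=6
step 2: dequeue 0; queue=[1,3,4]; order=6,0
step 3: dequeue 1; queue=[3,4]; order=6,0,1
step 4: dequeue 3; queue=[4,2]; order=6,0,1,3
step 5: dequeue 4; queue=[2]; order=6,0,1,3,4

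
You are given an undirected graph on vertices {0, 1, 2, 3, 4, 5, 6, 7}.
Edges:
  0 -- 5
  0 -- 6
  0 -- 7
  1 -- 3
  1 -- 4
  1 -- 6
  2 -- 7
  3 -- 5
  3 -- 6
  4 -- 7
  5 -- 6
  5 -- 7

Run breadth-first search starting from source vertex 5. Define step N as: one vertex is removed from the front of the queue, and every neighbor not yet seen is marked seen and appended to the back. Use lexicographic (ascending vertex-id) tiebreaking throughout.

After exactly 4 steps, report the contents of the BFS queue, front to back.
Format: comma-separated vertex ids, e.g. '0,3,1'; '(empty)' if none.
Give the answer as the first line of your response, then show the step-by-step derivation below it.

7,1

step 1: dequeue 5; queue=[0,3,6,7]; order=5
step 2: dequeue 0; queue=[3,6,7]; order=5,0
step 3: dequeue 3; queue=[6,7,1]; order=5,0,3
step 4: dequeue 6; queue=[7,1]; order=5,0,3,6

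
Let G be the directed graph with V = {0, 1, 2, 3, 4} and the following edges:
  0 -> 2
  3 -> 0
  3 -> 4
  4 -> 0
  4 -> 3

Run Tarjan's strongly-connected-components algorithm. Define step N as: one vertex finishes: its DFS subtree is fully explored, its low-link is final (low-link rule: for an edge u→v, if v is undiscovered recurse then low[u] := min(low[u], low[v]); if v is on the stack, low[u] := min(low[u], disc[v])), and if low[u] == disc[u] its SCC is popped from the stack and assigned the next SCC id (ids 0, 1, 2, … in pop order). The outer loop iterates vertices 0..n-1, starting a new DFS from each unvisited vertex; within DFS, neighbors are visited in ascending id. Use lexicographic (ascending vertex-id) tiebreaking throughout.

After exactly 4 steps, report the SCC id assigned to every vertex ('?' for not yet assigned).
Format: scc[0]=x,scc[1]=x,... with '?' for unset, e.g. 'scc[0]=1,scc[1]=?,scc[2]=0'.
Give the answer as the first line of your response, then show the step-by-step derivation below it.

scc[0]=1,scc[1]=2,scc[2]=0,scc[3]=?,scc[4]=?

step 1: low=(low[0]=0,low[1]=?,low[2]=1,low[3]=?,low[4]=?); scc=(scc[0]=?,scc[1]=?,scc[2]=0,scc[3]=?,scc[4]=?)
step 2: low=(low[0]=0,low[1]=?,low[2]=1,low[3]=?,low[4]=?); scc=(scc[0]=1,scc[1]=?,scc[2]=0,scc[3]=?,scc[4]=?)
step 3: low=(low[0]=0,low[1]=2,low[2]=1,low[3]=?,low[4]=?); scc=(scc[0]=1,scc[1]=2,scc[2]=0,scc[3]=?,scc[4]=?)
step 4: low=(low[0]=0,low[1]=2,low[2]=1,low[3]=3,low[4]=3); scc=(scc[0]=1,scc[1]=2,scc[2]=0,scc[3]=?,scc[4]=?)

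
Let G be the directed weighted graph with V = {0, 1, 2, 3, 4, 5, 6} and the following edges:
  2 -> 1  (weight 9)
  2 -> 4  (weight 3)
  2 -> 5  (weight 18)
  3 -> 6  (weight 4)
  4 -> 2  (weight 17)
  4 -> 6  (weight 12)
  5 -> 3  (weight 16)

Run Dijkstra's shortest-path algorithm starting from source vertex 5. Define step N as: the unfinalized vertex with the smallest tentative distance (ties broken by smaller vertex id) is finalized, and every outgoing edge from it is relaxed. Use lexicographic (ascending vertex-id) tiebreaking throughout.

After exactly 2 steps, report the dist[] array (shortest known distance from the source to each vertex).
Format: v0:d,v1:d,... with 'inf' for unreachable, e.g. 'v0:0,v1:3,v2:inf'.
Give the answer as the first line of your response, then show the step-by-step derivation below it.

v0:inf,v1:inf,v2:inf,v3:16,v4:inf,v5:0,v6:20

step 1: dist = v0:inf,v1:inf,v2:inf,v3:16,v4:inf,v5:0,v6:inf
step 2: dist = v0:inf,v1:inf,v2:inf,v3:16,v4:inf,v5:0,v6:20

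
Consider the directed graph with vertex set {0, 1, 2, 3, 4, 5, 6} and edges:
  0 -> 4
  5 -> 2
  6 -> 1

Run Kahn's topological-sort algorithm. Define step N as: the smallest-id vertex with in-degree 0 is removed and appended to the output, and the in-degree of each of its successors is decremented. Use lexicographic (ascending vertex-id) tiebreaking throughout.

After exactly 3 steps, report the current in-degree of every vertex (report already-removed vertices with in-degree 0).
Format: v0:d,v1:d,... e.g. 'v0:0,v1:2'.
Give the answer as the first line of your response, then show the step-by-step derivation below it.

v0:0,v1:1,v2:1,v3:0,v4:0,v5:0,v6:0

step 1: output 0; order=[0]; indeg=(0,1,1,0,0,0,0)
step 2: output 3; order=[0,3]; indeg=(0,1,1,0,0,0,0)
step 3: output 4; order=[0,3,4]; indeg=(0,1,1,0,0,0,0)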